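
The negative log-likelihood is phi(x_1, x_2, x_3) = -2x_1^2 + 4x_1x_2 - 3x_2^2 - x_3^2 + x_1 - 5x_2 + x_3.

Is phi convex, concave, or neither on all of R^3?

phi is quadratic, so its Hessian is the constant matrix H = [[-4, 4, 0], [4, -6, 0], [0, 0, -2]].
Leading principal minors: -4, 8, -16.
Signs alternate −, +, − ⇒ H ≺ 0 ⇒ concave.

concave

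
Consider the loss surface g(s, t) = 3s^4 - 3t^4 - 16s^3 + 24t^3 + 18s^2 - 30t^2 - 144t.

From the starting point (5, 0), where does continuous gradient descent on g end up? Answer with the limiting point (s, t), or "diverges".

g is separable, so gradient descent decouples: s follows -∂g/∂s, t follows -∂g/∂t.
∂g/∂s = 12s(s - 3)(s - 1); at s=5 this is 480, so s decreases.
∂g/∂t = -12(t - 4)(t - 3)(t + 1); at t=0 this is -144, so t increases.
s converges to its nearest critical value 3 (a local min of the s-part); t converges to 3. The iterate converges to (3, 3).

(3, 3)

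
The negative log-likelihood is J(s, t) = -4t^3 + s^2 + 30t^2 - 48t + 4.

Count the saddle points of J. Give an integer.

J separates as a function of s plus a function of t, so ∇J=0 decouples.
∂J/∂s = 2s = 0 at s ∈ {0}; ∂J/∂t = -12(t - 4)(t - 1) = 0 at t ∈ {1, 4}.
The Hessian is diagonal: diag(J_ss, J_tt). Second derivatives: J_ss(0)=2; J_tt(1)=36, J_tt(4)=-36.
Saddle points occur where the two diagonal entries have opposite signs: (0, 4). Count: 1.

1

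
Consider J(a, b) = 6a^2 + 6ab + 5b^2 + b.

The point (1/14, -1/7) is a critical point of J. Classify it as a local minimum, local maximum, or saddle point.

local minimum

The Hessian of J is constant: H = [[12, 6], [6, 10]].
det(H) = 12·10 − 6² = 84.
det(H) > 0 and tr(H) = 22 > 0, so H is positive definite and the point is a local minimum.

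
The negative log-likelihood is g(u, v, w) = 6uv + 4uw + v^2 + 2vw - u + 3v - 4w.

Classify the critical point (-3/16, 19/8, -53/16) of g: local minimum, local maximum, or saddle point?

The Hessian is constant: H = [[0, 6, 4], [6, 2, 2], [4, 2, 0]].
Leading principal minors: Δ₁ = 0, Δ₂ = -36, Δ₃ = 64.
The minors fit neither the all-positive nor the alternating-sign pattern, so H is indefinite: a saddle point.

saddle point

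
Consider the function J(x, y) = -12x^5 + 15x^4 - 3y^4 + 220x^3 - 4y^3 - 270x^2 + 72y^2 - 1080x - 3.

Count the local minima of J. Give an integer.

2

J separates as a function of x plus a function of y, so ∇J=0 decouples.
∂J/∂x = -60(x - 3)(x - 2)(x + 1)(x + 3) = 0 at x ∈ {-3, -1, 2, 3}; ∂J/∂y = -12y(y - 3)(y + 4) = 0 at y ∈ {-4, 0, 3}.
The Hessian is diagonal: diag(J_xx, J_yy). Second derivatives: J_xx(-3)=3600, J_xx(-1)=-1440, J_xx(2)=900, J_xx(3)=-1440; J_yy(-4)=-336, J_yy(0)=144, J_yy(3)=-252.
Local minima occur where both diagonal entries positive: (-3, 0), (2, 0). Count: 2.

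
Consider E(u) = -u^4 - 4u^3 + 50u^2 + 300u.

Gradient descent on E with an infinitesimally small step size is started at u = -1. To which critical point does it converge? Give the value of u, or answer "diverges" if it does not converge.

-3

E'(u) = -4(u - 5)(u + 3)(u + 5), so E'(-1) = 192.
Gradient descent moves in the -E' direction, i.e. u is decreasing.
The nearest critical point in that direction is u = -3, where E'' = 64 > 0 (a local minimum). The iterate converges there.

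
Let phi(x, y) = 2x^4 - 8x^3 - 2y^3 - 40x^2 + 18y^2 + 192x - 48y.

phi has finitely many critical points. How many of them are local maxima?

phi separates as a function of x plus a function of y, so ∇phi=0 decouples.
∂phi/∂x = 8(x - 4)(x - 2)(x + 3) = 0 at x ∈ {-3, 2, 4}; ∂phi/∂y = -6(y - 4)(y - 2) = 0 at y ∈ {2, 4}.
The Hessian is diagonal: diag(phi_xx, phi_yy). Second derivatives: phi_xx(-3)=280, phi_xx(2)=-80, phi_xx(4)=112; phi_yy(2)=12, phi_yy(4)=-12.
Local maxima occur where both diagonal entries negative: (2, 4). Count: 1.

1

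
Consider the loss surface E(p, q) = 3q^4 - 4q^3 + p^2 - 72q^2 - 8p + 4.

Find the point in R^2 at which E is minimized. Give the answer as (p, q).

(4, 4)

E(p,q) separates as A(p) + B(q) + 4, so its minimum is min A + min B + 4.
A'(p) = 2p - 8 vanishes at p ∈ {4}; B'(q) = 12q(q - 4)(q + 3) vanishes at q ∈ {-3, 0, 4}.
Local minima of A (where A''>0): A(4)=-16. Local minima of B: B(-3)=-297, B(4)=-640.
So the global minimum of E is A(4) + B(4) + 4 = -16 − 640 + 4 = -652, attained at (4, 4).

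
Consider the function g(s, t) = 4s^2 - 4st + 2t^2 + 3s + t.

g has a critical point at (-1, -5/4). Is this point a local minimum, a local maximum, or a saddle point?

local minimum

The Hessian of g is constant: H = [[8, -4], [-4, 4]].
det(H) = 8·4 − (-4)² = 16.
det(H) > 0 and tr(H) = 12 > 0, so H is positive definite and the point is a local minimum.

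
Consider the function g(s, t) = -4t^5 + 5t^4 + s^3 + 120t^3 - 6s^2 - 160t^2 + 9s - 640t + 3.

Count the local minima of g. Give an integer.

2

g separates as a function of s plus a function of t, so ∇g=0 decouples.
∂g/∂s = 3(s - 3)(s - 1) = 0 at s ∈ {1, 3}; ∂g/∂t = -20(t - 4)(t - 2)(t + 1)(t + 4) = 0 at t ∈ {-4, -1, 2, 4}.
The Hessian is diagonal: diag(g_ss, g_tt). Second derivatives: g_ss(1)=-6, g_ss(3)=6; g_tt(-4)=2880, g_tt(-1)=-900, g_tt(2)=720, g_tt(4)=-1600.
Local minima occur where both diagonal entries positive: (3, -4), (3, 2). Count: 2.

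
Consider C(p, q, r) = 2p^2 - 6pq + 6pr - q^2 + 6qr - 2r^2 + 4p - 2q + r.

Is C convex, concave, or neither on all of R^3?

C is quadratic, so its Hessian is the constant matrix H = [[4, -6, 6], [-6, -2, 6], [6, 6, -4]].
Leading principal minors: 4, -44, -328.
Neither pattern holds ⇒ H is indefinite ⇒ neither convex nor concave.

neither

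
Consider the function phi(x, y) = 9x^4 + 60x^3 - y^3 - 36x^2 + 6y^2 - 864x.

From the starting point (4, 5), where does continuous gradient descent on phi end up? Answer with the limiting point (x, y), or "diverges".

diverges

phi is separable, so gradient descent decouples: x follows -∂phi/∂x, y follows -∂phi/∂y.
∂phi/∂x = 36(x - 2)(x + 3)(x + 4); at x=4 this is 4032, so x decreases.
∂phi/∂y = -3y(y - 4); at y=5 this is -15, so y increases.
The y-coordinate has no critical point in that direction and runs off to infinity.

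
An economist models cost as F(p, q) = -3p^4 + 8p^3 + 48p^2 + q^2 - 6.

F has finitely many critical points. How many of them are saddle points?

2

F separates as a function of p plus a function of q, so ∇F=0 decouples.
∂F/∂p = -12p(p - 4)(p + 2) = 0 at p ∈ {-2, 0, 4}; ∂F/∂q = 2q = 0 at q ∈ {0}.
The Hessian is diagonal: diag(F_pp, F_qq). Second derivatives: F_pp(-2)=-144, F_pp(0)=96, F_pp(4)=-288; F_qq(0)=2.
Saddle points occur where the two diagonal entries have opposite signs: (-2, 0), (4, 0). Count: 2.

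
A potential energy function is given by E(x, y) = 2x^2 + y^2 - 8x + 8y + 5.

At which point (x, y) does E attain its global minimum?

(2, -4)

E(x,y) separates as P(x) + Q(y) + 5, so its minimum is min P + min Q + 5.
P'(x) = 4x - 8 vanishes at x ∈ {2}; Q'(y) = 2y + 8 vanishes at y ∈ {-4}.
Local minima of P (where P''>0): P(2)=-8. Local minima of Q: Q(-4)=-16.
So the global minimum of E is P(2) + Q(-4) + 5 = -8 − 16 + 5 = -19, attained at (2, -4).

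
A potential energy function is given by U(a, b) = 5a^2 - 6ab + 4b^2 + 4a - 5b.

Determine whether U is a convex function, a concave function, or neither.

convex

U is quadratic, so its Hessian is the constant matrix H = [[10, -6], [-6, 8]].
det(H) = 44, tr(H) = 18.
det(H) > 0 and tr(H) > 0, so H is positive definite everywhere: convex.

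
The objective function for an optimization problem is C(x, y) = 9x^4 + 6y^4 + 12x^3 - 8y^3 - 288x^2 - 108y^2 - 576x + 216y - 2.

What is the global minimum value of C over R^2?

-4760

C(x,y) separates as P(x) + Q(y) − 2, so its minimum is min P + min Q − 2.
P'(x) = 36(x - 4)(x + 1)(x + 4) vanishes at x ∈ {-4, -1, 4}; Q'(y) = 24(y - 3)(y - 1)(y + 3) vanishes at y ∈ {-3, 1, 3}.
Local minima of P (where P''>0): P(-4)=-768, P(4)=-3840. Local minima of Q: Q(-3)=-918, Q(3)=-54.
So the global minimum of C is P(4) + Q(-3) − 2 = -3840 − 918 − 2 = -4760, attained at (4, -3).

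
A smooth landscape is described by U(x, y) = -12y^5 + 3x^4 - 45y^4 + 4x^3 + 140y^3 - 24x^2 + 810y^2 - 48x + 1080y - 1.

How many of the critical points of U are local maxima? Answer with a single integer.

U separates as a function of x plus a function of y, so ∇U=0 decouples.
∂U/∂x = 12(x - 2)(x + 1)(x + 2) = 0 at x ∈ {-2, -1, 2}; ∂U/∂y = -60(y - 3)(y + 1)(y + 2)(y + 3) = 0 at y ∈ {-3, -2, -1, 3}.
The Hessian is diagonal: diag(U_xx, U_yy). Second derivatives: U_xx(-2)=48, U_xx(-1)=-36, U_xx(2)=144; U_yy(-3)=720, U_yy(-2)=-300, U_yy(-1)=480, U_yy(3)=-7200.
Local maxima occur where both diagonal entries negative: (-1, -2), (-1, 3). Count: 2.

2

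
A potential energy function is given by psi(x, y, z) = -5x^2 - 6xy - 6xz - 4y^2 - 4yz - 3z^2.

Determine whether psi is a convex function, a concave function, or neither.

concave

psi is quadratic, so its Hessian is the constant matrix H = [[-10, -6, -6], [-6, -8, -4], [-6, -4, -6]].
Leading principal minors: -10, 44, -104.
Signs alternate −, +, − ⇒ H ≺ 0 ⇒ concave.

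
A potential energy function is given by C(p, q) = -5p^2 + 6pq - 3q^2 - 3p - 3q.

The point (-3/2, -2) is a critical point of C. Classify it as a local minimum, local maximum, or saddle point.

The Hessian of C is constant: H = [[-10, 6], [6, -6]].
det(H) = (-10)·(-6) − 6² = 24.
det(H) > 0 and tr(H) = -16 < 0, so H is negative definite and the point is a local maximum.

local maximum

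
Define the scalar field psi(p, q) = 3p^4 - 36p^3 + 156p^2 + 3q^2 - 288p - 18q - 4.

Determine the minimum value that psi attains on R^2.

-223

psi(p,q) separates as A(p) + B(q) − 4, so its minimum is min A + min B − 4.
A'(p) = 12(p - 4)(p - 3)(p - 2) vanishes at p ∈ {2, 3, 4}; B'(q) = 6q - 18 vanishes at q ∈ {3}.
Local minima of A (where A''>0): A(2)=-192, A(4)=-192. Local minima of B: B(3)=-27.
So the global minimum of psi is A(2) + B(3) − 4 = -192 − 27 − 4 = -223, attained at (2, 3).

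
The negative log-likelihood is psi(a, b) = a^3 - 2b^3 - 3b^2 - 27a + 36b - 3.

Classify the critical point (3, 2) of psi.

saddle point

The mixed partial ∂²psi/∂a∂b is 0, so the Hessian at any point is diag(psi_aa, psi_bb) = diag(6a, -6(2b + 1)).
At (3, 2): H = diag(18, -30).
The eigenvalues have opposite signs, so H is indefinite: a saddle point.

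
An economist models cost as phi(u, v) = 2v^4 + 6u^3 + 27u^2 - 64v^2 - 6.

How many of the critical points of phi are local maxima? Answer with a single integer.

phi separates as a function of u plus a function of v, so ∇phi=0 decouples.
∂phi/∂u = 18u(u + 3) = 0 at u ∈ {-3, 0}; ∂phi/∂v = 8v(v - 4)(v + 4) = 0 at v ∈ {-4, 0, 4}.
The Hessian is diagonal: diag(phi_uu, phi_vv). Second derivatives: phi_uu(-3)=-54, phi_uu(0)=54; phi_vv(-4)=256, phi_vv(0)=-128, phi_vv(4)=256.
Local maxima occur where both diagonal entries negative: (-3, 0). Count: 1.

1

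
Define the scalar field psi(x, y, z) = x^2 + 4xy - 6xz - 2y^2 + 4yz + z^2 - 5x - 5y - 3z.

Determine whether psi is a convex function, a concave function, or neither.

psi is quadratic, so its Hessian is the constant matrix H = [[2, 4, -6], [4, -4, 4], [-6, 4, 2]].
Leading principal minors: 2, -24, -128.
Neither pattern holds ⇒ H is indefinite ⇒ neither convex nor concave.

neither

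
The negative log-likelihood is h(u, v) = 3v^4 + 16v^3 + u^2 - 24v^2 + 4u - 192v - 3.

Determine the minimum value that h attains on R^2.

-311

h(u,v) separates as P(u) + Q(v) − 3, so its minimum is min P + min Q − 3.
P'(u) = 2u + 4 vanishes at u ∈ {-2}; Q'(v) = 12(v - 2)(v + 2)(v + 4) vanishes at v ∈ {-4, -2, 2}.
Local minima of P (where P''>0): P(-2)=-4. Local minima of Q: Q(-4)=128, Q(2)=-304.
So the global minimum of h is P(-2) + Q(2) − 3 = -4 − 304 − 3 = -311, attained at (-2, 2).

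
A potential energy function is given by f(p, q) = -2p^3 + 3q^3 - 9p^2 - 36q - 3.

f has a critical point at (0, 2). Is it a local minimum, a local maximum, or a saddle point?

saddle point

The mixed partial ∂²f/∂p∂q is 0, so the Hessian at any point is diag(f_pp, f_qq) = diag(-6(2p + 3), 18q).
At (0, 2): H = diag(-18, 36).
The eigenvalues have opposite signs, so H is indefinite: a saddle point.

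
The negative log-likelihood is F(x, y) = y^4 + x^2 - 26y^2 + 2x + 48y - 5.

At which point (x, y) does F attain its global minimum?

F(x,y) separates as P(x) + Q(y) − 5, so its minimum is min P + min Q − 5.
P'(x) = 2x + 2 vanishes at x ∈ {-1}; Q'(y) = 4(y - 3)(y - 1)(y + 4) vanishes at y ∈ {-4, 1, 3}.
Local minima of P (where P''>0): P(-1)=-1. Local minima of Q: Q(-4)=-352, Q(3)=-9.
So the global minimum of F is P(-1) + Q(-4) − 5 = -1 − 352 − 5 = -358, attained at (-1, -4).

(-1, -4)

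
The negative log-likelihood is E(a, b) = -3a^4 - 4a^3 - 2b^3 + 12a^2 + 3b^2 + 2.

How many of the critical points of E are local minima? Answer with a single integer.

1

E separates as a function of a plus a function of b, so ∇E=0 decouples.
∂E/∂a = -12a(a - 1)(a + 2) = 0 at a ∈ {-2, 0, 1}; ∂E/∂b = -6b(b - 1) = 0 at b ∈ {0, 1}.
The Hessian is diagonal: diag(E_aa, E_bb). Second derivatives: E_aa(-2)=-72, E_aa(0)=24, E_aa(1)=-36; E_bb(0)=6, E_bb(1)=-6.
Local minima occur where both diagonal entries positive: (0, 0). Count: 1.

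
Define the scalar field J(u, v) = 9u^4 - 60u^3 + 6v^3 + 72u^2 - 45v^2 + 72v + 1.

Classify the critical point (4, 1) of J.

The mixed partial ∂²J/∂u∂v is 0, so the Hessian at any point is diag(J_uu, J_vv) = diag(36(3u^2 - 10u + 4), 18(2v - 5)).
At (4, 1): H = diag(432, -54).
The eigenvalues have opposite signs, so H is indefinite: a saddle point.

saddle point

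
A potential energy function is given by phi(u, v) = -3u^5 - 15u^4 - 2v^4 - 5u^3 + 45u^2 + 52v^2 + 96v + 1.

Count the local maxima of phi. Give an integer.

phi separates as a function of u plus a function of v, so ∇phi=0 decouples.
∂phi/∂u = -15u(u - 1)(u + 2)(u + 3) = 0 at u ∈ {-3, -2, 0, 1}; ∂phi/∂v = -8(v - 4)(v + 1)(v + 3) = 0 at v ∈ {-3, -1, 4}.
The Hessian is diagonal: diag(phi_uu, phi_vv). Second derivatives: phi_uu(-3)=180, phi_uu(-2)=-90, phi_uu(0)=90, phi_uu(1)=-180; phi_vv(-3)=-112, phi_vv(-1)=80, phi_vv(4)=-280.
Local maxima occur where both diagonal entries negative: (-2, -3), (-2, 4), (1, -3), (1, 4). Count: 4.

4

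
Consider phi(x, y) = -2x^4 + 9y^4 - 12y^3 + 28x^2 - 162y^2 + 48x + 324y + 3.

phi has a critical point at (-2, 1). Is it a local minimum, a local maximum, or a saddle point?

The mixed partial ∂²phi/∂x∂y is 0, so the Hessian at any point is diag(phi_xx, phi_yy) = diag(8(-3x^2 + 7), 36(3y^2 - 2y - 9)).
At (-2, 1): H = diag(-40, -288).
Both eigenvalues are negative, so H is negative definite: a local maximum.

local maximum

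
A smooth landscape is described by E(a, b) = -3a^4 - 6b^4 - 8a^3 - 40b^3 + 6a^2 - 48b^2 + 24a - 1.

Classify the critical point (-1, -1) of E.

local minimum

The mixed partial ∂²E/∂a∂b is 0, so the Hessian at any point is diag(E_aa, E_bb) = diag(12(-3a^2 - 4a + 1), -24(3b^2 + 10b + 4)).
At (-1, -1): H = diag(24, 72).
Both eigenvalues are positive, so H is positive definite: a local minimum.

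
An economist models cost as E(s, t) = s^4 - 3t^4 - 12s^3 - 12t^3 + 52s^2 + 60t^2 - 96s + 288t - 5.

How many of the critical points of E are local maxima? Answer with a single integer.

E separates as a function of s plus a function of t, so ∇E=0 decouples.
∂E/∂s = 4(s - 4)(s - 3)(s - 2) = 0 at s ∈ {2, 3, 4}; ∂E/∂t = -12(t - 3)(t + 2)(t + 4) = 0 at t ∈ {-4, -2, 3}.
The Hessian is diagonal: diag(E_ss, E_tt). Second derivatives: E_ss(2)=8, E_ss(3)=-4, E_ss(4)=8; E_tt(-4)=-168, E_tt(-2)=120, E_tt(3)=-420.
Local maxima occur where both diagonal entries negative: (3, -4), (3, 3). Count: 2.

2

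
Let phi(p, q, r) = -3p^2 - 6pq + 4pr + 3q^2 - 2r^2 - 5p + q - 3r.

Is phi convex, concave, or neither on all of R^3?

phi is quadratic, so its Hessian is the constant matrix H = [[-6, -6, 4], [-6, 6, 0], [4, 0, -4]].
Leading principal minors: -6, -72, 192.
Neither pattern holds ⇒ H is indefinite ⇒ neither convex nor concave.

neither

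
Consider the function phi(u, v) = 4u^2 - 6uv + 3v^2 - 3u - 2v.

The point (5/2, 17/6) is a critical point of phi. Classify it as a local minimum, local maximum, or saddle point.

local minimum

The Hessian of phi is constant: H = [[8, -6], [-6, 6]].
det(H) = 8·6 − (-6)² = 12.
det(H) > 0 and tr(H) = 14 > 0, so H is positive definite and the point is a local minimum.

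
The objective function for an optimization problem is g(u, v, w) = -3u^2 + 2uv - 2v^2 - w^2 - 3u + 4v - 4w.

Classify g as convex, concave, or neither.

g is quadratic, so its Hessian is the constant matrix H = [[-6, 2, 0], [2, -4, 0], [0, 0, -2]].
Leading principal minors: -6, 20, -40.
Signs alternate −, +, − ⇒ H ≺ 0 ⇒ concave.

concave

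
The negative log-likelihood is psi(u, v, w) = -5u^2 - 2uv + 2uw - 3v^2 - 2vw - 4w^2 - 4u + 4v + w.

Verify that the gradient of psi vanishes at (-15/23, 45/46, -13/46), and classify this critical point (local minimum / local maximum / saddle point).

∇psi = (-10u - 2v + 2w - 4, -2u - 6v - 2w + 4, 2u - 2v - 8w + 1); substituting (-15/23, 45/46, -13/46) gives ∇psi = (0, 0, 0), so (-15/23, 45/46, -13/46) is indeed a critical point.
The Hessian is constant: H = [[-10, -2, 2], [-2, -6, -2], [2, -2, -8]].
Leading principal minors: Δ₁ = -10, Δ₂ = 56, Δ₃ = -368.
The minors alternate sign starting negative (−, +, −), so H is negative definite: a local maximum.

local maximum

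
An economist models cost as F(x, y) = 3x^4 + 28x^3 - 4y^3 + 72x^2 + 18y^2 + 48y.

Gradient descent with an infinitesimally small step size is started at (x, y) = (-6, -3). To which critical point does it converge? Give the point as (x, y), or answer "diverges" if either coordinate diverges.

F is separable, so gradient descent decouples: x follows -∂F/∂x, y follows -∂F/∂y.
∂F/∂x = 12x(x + 3)(x + 4); at x=-6 this is -432, so x increases.
∂F/∂y = -12(y - 4)(y + 1); at y=-3 this is -168, so y increases.
x converges to its nearest critical value -4 (a local min of the x-part); y converges to -1. The iterate converges to (-4, -1).

(-4, -1)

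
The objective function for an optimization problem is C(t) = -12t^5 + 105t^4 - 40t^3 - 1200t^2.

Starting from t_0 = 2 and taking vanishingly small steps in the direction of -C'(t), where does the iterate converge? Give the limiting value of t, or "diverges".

4

C'(t) = -60t(t - 5)(t - 4)(t + 2), so C'(2) = -2880.
Gradient descent moves in the -C' direction, i.e. t is increasing.
The nearest critical point in that direction is t = 4, where C'' = 1440 > 0 (a local minimum). The iterate converges there.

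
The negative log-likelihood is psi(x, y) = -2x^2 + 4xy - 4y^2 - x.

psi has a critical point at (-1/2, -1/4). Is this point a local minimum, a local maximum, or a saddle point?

local maximum

The Hessian of psi is constant: H = [[-4, 4], [4, -8]].
det(H) = (-4)·(-8) − 4² = 16.
det(H) > 0 and tr(H) = -12 < 0, so H is negative definite and the point is a local maximum.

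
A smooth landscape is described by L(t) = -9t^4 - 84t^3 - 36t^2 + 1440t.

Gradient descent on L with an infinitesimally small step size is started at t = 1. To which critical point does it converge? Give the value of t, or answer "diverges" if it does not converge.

-4

L'(t) = -36(t - 2)(t + 4)(t + 5), so L'(1) = 1080.
Gradient descent moves in the -L' direction, i.e. t is decreasing.
The nearest critical point in that direction is t = -4, where L'' = 216 > 0 (a local minimum). The iterate converges there.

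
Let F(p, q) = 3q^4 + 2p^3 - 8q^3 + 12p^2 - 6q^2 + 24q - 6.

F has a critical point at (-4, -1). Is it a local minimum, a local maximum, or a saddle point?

The mixed partial ∂²F/∂p∂q is 0, so the Hessian at any point is diag(F_pp, F_qq) = diag(12(p + 2), 12(3q^2 - 4q - 1)).
At (-4, -1): H = diag(-24, 72).
The eigenvalues have opposite signs, so H is indefinite: a saddle point.

saddle point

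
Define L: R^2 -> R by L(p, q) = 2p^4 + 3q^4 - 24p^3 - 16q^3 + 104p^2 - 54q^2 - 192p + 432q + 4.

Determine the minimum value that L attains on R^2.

-1231

L(p,q) separates as A(p) + B(q) + 4, so its minimum is min A + min B + 4.
A'(p) = 8(p - 4)(p - 3)(p - 2) vanishes at p ∈ {2, 3, 4}; B'(q) = 12(q - 4)(q - 3)(q + 3) vanishes at q ∈ {-3, 3, 4}.
Local minima of A (where A''>0): A(2)=-128, A(4)=-128. Local minima of B: B(-3)=-1107, B(4)=608.
So the global minimum of L is A(2) + B(-3) + 4 = -128 − 1107 + 4 = -1231, attained at (2, -3).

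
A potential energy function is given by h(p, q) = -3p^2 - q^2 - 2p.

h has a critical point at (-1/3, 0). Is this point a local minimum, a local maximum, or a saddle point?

The Hessian of h is constant: H = [[-6, 0], [0, -2]].
det(H) = (-6)·(-2) − 0² = 12.
det(H) > 0 and tr(H) = -8 < 0, so H is negative definite and the point is a local maximum.

local maximum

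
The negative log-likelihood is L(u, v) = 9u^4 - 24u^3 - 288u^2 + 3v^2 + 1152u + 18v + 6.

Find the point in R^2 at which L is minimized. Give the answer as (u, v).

L(u,v) separates as P(u) + Q(v) + 6, so its minimum is min P + min Q + 6.
P'(u) = 36(u - 4)(u - 2)(u + 4) vanishes at u ∈ {-4, 2, 4}; Q'(v) = 6v + 18 vanishes at v ∈ {-3}.
Local minima of P (where P''>0): P(-4)=-5376, P(4)=768. Local minima of Q: Q(-3)=-27.
So the global minimum of L is P(-4) + Q(-3) + 6 = -5376 − 27 + 6 = -5397, attained at (-4, -3).

(-4, -3)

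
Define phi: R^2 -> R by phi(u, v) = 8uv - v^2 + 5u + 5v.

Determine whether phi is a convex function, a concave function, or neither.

phi is quadratic, so its Hessian is the constant matrix H = [[0, 8], [8, -2]].
det(H) = -64, tr(H) = -2.
det(H) < 0, so H is indefinite: neither convex nor concave.

neither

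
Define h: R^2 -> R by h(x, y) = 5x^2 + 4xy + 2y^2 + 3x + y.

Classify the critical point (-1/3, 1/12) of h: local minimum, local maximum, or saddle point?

The Hessian of h is constant: H = [[10, 4], [4, 4]].
det(H) = 10·4 − 4² = 24.
det(H) > 0 and tr(H) = 14 > 0, so H is positive definite and the point is a local minimum.

local minimum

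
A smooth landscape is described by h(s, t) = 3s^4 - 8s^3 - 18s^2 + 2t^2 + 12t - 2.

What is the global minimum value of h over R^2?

-155

h(s,t) separates as P(s) + Q(t) − 2, so its minimum is min P + min Q − 2.
P'(s) = 12s(s - 3)(s + 1) vanishes at s ∈ {-1, 0, 3}; Q'(t) = 4(t + 3) vanishes at t ∈ {-3}.
Local minima of P (where P''>0): P(-1)=-7, P(3)=-135. Local minima of Q: Q(-3)=-18.
So the global minimum of h is P(3) + Q(-3) − 2 = -135 − 18 − 2 = -155, attained at (3, -3).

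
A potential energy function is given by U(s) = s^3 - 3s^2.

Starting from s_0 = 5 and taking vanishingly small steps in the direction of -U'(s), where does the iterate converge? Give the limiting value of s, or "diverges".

2

U'(s) = 3s(s - 2), so U'(5) = 45.
Gradient descent moves in the -U' direction, i.e. s is decreasing.
The nearest critical point in that direction is s = 2, where U'' = 6 > 0 (a local minimum). The iterate converges there.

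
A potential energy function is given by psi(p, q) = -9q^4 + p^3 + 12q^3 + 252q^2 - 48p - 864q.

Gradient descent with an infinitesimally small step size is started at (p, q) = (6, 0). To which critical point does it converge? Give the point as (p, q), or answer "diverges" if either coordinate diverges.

psi is separable, so gradient descent decouples: p follows -∂psi/∂p, q follows -∂psi/∂q.
∂psi/∂p = 3(p - 4)(p + 4); at p=6 this is 60, so p decreases.
∂psi/∂q = -36(q - 3)(q - 2)(q + 4); at q=0 this is -864, so q increases.
p converges to its nearest critical value 4 (a local min of the p-part); q converges to 2. The iterate converges to (4, 2).

(4, 2)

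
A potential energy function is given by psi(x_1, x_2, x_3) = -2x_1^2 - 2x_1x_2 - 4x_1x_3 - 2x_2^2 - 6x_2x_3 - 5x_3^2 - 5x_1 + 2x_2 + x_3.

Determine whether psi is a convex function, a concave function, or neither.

concave

psi is quadratic, so its Hessian is the constant matrix H = [[-4, -2, -4], [-2, -4, -6], [-4, -6, -10]].
Leading principal minors: -4, 12, -8.
Signs alternate −, +, − ⇒ H ≺ 0 ⇒ concave.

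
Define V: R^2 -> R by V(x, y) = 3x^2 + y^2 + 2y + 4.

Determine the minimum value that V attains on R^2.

3

V(x,y) separates as P(x) + Q(y) + 4, so its minimum is min P + min Q + 4.
P'(x) = 6x vanishes at x ∈ {0}; Q'(y) = 2y + 2 vanishes at y ∈ {-1}.
Local minima of P (where P''>0): P(0)=0. Local minima of Q: Q(-1)=-1.
So the global minimum of V is P(0) + Q(-1) + 4 = 0 − 1 + 4 = 3, attained at (0, -1).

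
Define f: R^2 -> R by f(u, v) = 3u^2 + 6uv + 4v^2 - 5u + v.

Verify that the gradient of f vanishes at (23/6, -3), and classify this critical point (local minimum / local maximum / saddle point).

local minimum

∇f = (6u + 6v - 5, 6u + 8v + 1); substituting (23/6, -3) gives ∇f = (0, 0), so (23/6, -3) is indeed a critical point.
The Hessian of f is constant: H = [[6, 6], [6, 8]].
det(H) = 6·8 − 6² = 12.
det(H) > 0 and tr(H) = 14 > 0, so H is positive definite and the point is a local minimum.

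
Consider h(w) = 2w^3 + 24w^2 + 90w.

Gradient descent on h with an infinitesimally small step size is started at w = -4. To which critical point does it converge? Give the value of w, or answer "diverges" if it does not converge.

h'(w) = 6(w + 3)(w + 5), so h'(-4) = -6.
Gradient descent moves in the -h' direction, i.e. w is increasing.
The nearest critical point in that direction is w = -3, where h'' = 12 > 0 (a local minimum). The iterate converges there.

-3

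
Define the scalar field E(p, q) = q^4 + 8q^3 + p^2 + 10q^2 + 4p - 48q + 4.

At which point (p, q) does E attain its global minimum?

E(p,q) separates as A(p) + B(q) + 4, so its minimum is min A + min B + 4.
A'(p) = 2p + 4 vanishes at p ∈ {-2}; B'(q) = 4(q - 1)(q + 3)(q + 4) vanishes at q ∈ {-4, -3, 1}.
Local minima of A (where A''>0): A(-2)=-4. Local minima of B: B(-4)=96, B(1)=-29.
So the global minimum of E is A(-2) + B(1) + 4 = -4 − 29 + 4 = -29, attained at (-2, 1).

(-2, 1)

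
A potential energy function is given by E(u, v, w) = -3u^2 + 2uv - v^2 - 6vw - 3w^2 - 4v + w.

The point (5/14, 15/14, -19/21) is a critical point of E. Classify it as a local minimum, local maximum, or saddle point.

The Hessian is constant: H = [[-6, 2, 0], [2, -2, -6], [0, -6, -6]].
Leading principal minors: Δ₁ = -6, Δ₂ = 8, Δ₃ = 168.
The minors fit neither the all-positive nor the alternating-sign pattern, so H is indefinite: a saddle point.

saddle point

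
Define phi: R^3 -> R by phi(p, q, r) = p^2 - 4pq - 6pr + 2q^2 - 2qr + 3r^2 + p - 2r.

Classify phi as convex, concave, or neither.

phi is quadratic, so its Hessian is the constant matrix H = [[2, -4, -6], [-4, 4, -2], [-6, -2, 6]].
Leading principal minors: 2, -8, -296.
Neither pattern holds ⇒ H is indefinite ⇒ neither convex nor concave.

neither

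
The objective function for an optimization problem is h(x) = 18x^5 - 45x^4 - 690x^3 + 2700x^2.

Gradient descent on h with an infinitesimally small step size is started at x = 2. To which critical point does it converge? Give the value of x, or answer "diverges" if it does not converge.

0

h'(x) = 90x(x - 4)(x - 3)(x + 5), so h'(2) = 2520.
Gradient descent moves in the -h' direction, i.e. x is decreasing.
The nearest critical point in that direction is x = 0, where h'' = 5400 > 0 (a local minimum). The iterate converges there.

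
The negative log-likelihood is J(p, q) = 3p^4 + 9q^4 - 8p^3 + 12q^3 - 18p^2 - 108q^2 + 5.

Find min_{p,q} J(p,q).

J(p,q) separates as A(p) + B(q) + 5, so its minimum is min A + min B + 5.
A'(p) = 12p(p - 3)(p + 1) vanishes at p ∈ {-1, 0, 3}; B'(q) = 36q(q - 2)(q + 3) vanishes at q ∈ {-3, 0, 2}.
Local minima of A (where A''>0): A(-1)=-7, A(3)=-135. Local minima of B: B(-3)=-567, B(2)=-192.
So the global minimum of J is A(3) + B(-3) + 5 = -135 − 567 + 5 = -697, attained at (3, -3).

-697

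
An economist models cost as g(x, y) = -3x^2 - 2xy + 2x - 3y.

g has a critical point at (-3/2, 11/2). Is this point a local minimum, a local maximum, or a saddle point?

The Hessian of g is constant: H = [[-6, -2], [-2, 0]].
det(H) = (-6)·0 − (-2)² = -4.
Since det(H) < 0, H is indefinite and the critical point is a saddle point.

saddle point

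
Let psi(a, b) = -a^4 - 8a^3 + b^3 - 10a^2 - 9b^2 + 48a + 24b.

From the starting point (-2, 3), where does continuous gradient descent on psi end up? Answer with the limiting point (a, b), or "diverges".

psi is separable, so gradient descent decouples: a follows -∂psi/∂a, b follows -∂psi/∂b.
∂psi/∂a = -4(a - 1)(a + 3)(a + 4); at a=-2 this is 24, so a decreases.
∂psi/∂b = 3(b - 4)(b - 2); at b=3 this is -3, so b increases.
a converges to its nearest critical value -3 (a local min of the a-part); b converges to 4. The iterate converges to (-3, 4).

(-3, 4)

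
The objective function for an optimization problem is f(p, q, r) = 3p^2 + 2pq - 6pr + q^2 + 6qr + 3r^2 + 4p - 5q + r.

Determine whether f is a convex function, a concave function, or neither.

f is quadratic, so its Hessian is the constant matrix H = [[6, 2, -6], [2, 2, 6], [-6, 6, 6]].
Leading principal minors: 6, 8, -384.
Neither pattern holds ⇒ H is indefinite ⇒ neither convex nor concave.

neither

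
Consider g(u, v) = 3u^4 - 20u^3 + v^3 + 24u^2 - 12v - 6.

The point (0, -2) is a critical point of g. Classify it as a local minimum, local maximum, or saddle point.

saddle point

The mixed partial ∂²g/∂u∂v is 0, so the Hessian at any point is diag(g_uu, g_vv) = diag(12(3u^2 - 10u + 4), 6v).
At (0, -2): H = diag(48, -12).
The eigenvalues have opposite signs, so H is indefinite: a saddle point.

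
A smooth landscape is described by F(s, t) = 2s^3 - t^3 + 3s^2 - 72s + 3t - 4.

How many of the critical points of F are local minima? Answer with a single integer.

F separates as a function of s plus a function of t, so ∇F=0 decouples.
∂F/∂s = 6(s - 3)(s + 4) = 0 at s ∈ {-4, 3}; ∂F/∂t = -3(t - 1)(t + 1) = 0 at t ∈ {-1, 1}.
The Hessian is diagonal: diag(F_ss, F_tt). Second derivatives: F_ss(-4)=-42, F_ss(3)=42; F_tt(-1)=6, F_tt(1)=-6.
Local minima occur where both diagonal entries positive: (3, -1). Count: 1.

1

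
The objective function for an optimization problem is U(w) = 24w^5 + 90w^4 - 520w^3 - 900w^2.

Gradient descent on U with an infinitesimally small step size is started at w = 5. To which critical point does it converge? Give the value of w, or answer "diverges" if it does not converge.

3

U'(w) = 120w(w - 3)(w + 1)(w + 5), so U'(5) = 72000.
Gradient descent moves in the -U' direction, i.e. w is decreasing.
The nearest critical point in that direction is w = 3, where U'' = 11520 > 0 (a local minimum). The iterate converges there.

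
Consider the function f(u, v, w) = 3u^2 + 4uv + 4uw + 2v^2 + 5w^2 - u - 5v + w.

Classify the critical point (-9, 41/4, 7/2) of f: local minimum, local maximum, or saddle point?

local minimum

The Hessian is constant: H = [[6, 4, 4], [4, 4, 0], [4, 0, 10]].
Leading principal minors: Δ₁ = 6, Δ₂ = 8, Δ₃ = 16.
All leading minors are positive, so H is positive definite: a local minimum.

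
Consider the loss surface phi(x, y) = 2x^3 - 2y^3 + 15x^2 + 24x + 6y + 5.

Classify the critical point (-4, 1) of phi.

local maximum

The mixed partial ∂²phi/∂x∂y is 0, so the Hessian at any point is diag(phi_xx, phi_yy) = diag(6(2x + 5), -12y).
At (-4, 1): H = diag(-18, -12).
Both eigenvalues are negative, so H is negative definite: a local maximum.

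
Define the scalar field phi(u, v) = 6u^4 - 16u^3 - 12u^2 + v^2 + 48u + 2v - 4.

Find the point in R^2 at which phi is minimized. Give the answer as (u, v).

phi(u,v) separates as P(u) + Q(v) − 4, so its minimum is min P + min Q − 4.
P'(u) = 24(u - 2)(u - 1)(u + 1) vanishes at u ∈ {-1, 1, 2}; Q'(v) = 2v + 2 vanishes at v ∈ {-1}.
Local minima of P (where P''>0): P(-1)=-38, P(2)=16. Local minima of Q: Q(-1)=-1.
So the global minimum of phi is P(-1) + Q(-1) − 4 = -38 − 1 − 4 = -43, attained at (-1, -1).

(-1, -1)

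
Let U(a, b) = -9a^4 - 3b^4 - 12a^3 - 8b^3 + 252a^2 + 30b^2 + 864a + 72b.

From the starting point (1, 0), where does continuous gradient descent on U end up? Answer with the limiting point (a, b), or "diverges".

U is separable, so gradient descent decouples: a follows -∂U/∂a, b follows -∂U/∂b.
∂U/∂a = -36(a - 4)(a + 2)(a + 3); at a=1 this is 1296, so a decreases.
∂U/∂b = -12(b - 2)(b + 1)(b + 3); at b=0 this is 72, so b decreases.
a converges to its nearest critical value -2 (a local min of the a-part); b converges to -1. The iterate converges to (-2, -1).

(-2, -1)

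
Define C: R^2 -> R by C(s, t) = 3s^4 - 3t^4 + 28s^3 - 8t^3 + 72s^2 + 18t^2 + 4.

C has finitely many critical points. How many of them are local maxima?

2

C separates as a function of s plus a function of t, so ∇C=0 decouples.
∂C/∂s = 12s(s + 3)(s + 4) = 0 at s ∈ {-4, -3, 0}; ∂C/∂t = -12t(t - 1)(t + 3) = 0 at t ∈ {-3, 0, 1}.
The Hessian is diagonal: diag(C_ss, C_tt). Second derivatives: C_ss(-4)=48, C_ss(-3)=-36, C_ss(0)=144; C_tt(-3)=-144, C_tt(0)=36, C_tt(1)=-48.
Local maxima occur where both diagonal entries negative: (-3, -3), (-3, 1). Count: 2.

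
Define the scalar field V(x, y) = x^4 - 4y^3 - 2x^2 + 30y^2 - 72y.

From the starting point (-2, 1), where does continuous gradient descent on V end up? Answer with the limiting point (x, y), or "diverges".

(-1, 2)

V is separable, so gradient descent decouples: x follows -∂V/∂x, y follows -∂V/∂y.
∂V/∂x = 4x(x - 1)(x + 1); at x=-2 this is -24, so x increases.
∂V/∂y = -12(y - 3)(y - 2); at y=1 this is -24, so y increases.
x converges to its nearest critical value -1 (a local min of the x-part); y converges to 2. The iterate converges to (-1, 2).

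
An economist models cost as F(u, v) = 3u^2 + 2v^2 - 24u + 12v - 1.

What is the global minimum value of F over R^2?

F(u,v) separates as P(u) + Q(v) − 1, so its minimum is min P + min Q − 1.
P'(u) = 6u - 24 vanishes at u ∈ {4}; Q'(v) = 4v + 12 vanishes at v ∈ {-3}.
Local minima of P (where P''>0): P(4)=-48. Local minima of Q: Q(-3)=-18.
So the global minimum of F is P(4) + Q(-3) − 1 = -48 − 18 − 1 = -67, attained at (4, -3).

-67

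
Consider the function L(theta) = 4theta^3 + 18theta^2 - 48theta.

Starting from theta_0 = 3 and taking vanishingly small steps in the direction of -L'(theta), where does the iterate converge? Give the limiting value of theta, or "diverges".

1

L'(theta) = 12(theta - 1)(theta + 4), so L'(3) = 168.
Gradient descent moves in the -L' direction, i.e. theta is decreasing.
The nearest critical point in that direction is theta = 1, where L'' = 60 > 0 (a local minimum). The iterate converges there.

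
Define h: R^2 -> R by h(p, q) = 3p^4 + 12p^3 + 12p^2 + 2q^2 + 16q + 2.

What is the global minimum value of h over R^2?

-30

h(p,q) separates as A(p) + B(q) + 2, so its minimum is min A + min B + 2.
A'(p) = 12p(p + 1)(p + 2) vanishes at p ∈ {-2, -1, 0}; B'(q) = 4q + 16 vanishes at q ∈ {-4}.
Local minima of A (where A''>0): A(-2)=0, A(0)=0. Local minima of B: B(-4)=-32.
So the global minimum of h is A(-2) + B(-4) + 2 = 0 − 32 + 2 = -30, attained at (-2, -4).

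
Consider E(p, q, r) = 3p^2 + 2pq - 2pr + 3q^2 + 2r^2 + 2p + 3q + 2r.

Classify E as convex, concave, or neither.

convex

E is quadratic, so its Hessian is the constant matrix H = [[6, 2, -2], [2, 6, 0], [-2, 0, 4]].
Leading principal minors: 6, 32, 104.
All positive ⇒ H ≻ 0 ⇒ convex.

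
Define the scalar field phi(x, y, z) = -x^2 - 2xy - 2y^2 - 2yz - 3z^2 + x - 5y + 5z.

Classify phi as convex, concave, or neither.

concave

phi is quadratic, so its Hessian is the constant matrix H = [[-2, -2, 0], [-2, -4, -2], [0, -2, -6]].
Leading principal minors: -2, 4, -16.
Signs alternate −, +, − ⇒ H ≺ 0 ⇒ concave.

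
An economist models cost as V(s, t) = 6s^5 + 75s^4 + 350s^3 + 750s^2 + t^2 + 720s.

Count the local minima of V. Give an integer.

2

V separates as a function of s plus a function of t, so ∇V=0 decouples.
∂V/∂s = 30(s + 1)(s + 2)(s + 3)(s + 4) = 0 at s ∈ {-4, -3, -2, -1}; ∂V/∂t = 2t = 0 at t ∈ {0}.
The Hessian is diagonal: diag(V_ss, V_tt). Second derivatives: V_ss(-4)=-180, V_ss(-3)=60, V_ss(-2)=-60, V_ss(-1)=180; V_tt(0)=2.
Local minima occur where both diagonal entries positive: (-3, 0), (-1, 0). Count: 2.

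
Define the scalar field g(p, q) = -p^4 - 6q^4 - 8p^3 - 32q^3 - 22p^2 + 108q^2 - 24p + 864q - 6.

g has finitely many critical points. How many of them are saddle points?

g separates as a function of p plus a function of q, so ∇g=0 decouples.
∂g/∂p = -4(p + 1)(p + 2)(p + 3) = 0 at p ∈ {-3, -2, -1}; ∂g/∂q = -24(q - 3)(q + 3)(q + 4) = 0 at q ∈ {-4, -3, 3}.
The Hessian is diagonal: diag(g_pp, g_qq). Second derivatives: g_pp(-3)=-8, g_pp(-2)=4, g_pp(-1)=-8; g_qq(-4)=-168, g_qq(-3)=144, g_qq(3)=-1008.
Saddle points occur where the two diagonal entries have opposite signs: (-3, -3), (-2, -4), (-2, 3), (-1, -3). Count: 4.

4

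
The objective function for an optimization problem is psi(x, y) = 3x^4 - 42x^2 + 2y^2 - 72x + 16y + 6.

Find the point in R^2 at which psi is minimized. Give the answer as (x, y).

(3, -4)

psi(x,y) separates as P(x) + Q(y) + 6, so its minimum is min P + min Q + 6.
P'(x) = 12(x - 3)(x + 1)(x + 2) vanishes at x ∈ {-2, -1, 3}; Q'(y) = 4y + 16 vanishes at y ∈ {-4}.
Local minima of P (where P''>0): P(-2)=24, P(3)=-351. Local minima of Q: Q(-4)=-32.
So the global minimum of psi is P(3) + Q(-4) + 6 = -351 − 32 + 6 = -377, attained at (3, -4).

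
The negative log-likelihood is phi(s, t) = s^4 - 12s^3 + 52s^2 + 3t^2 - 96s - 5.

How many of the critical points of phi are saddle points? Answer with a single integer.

phi separates as a function of s plus a function of t, so ∇phi=0 decouples.
∂phi/∂s = 4(s - 4)(s - 3)(s - 2) = 0 at s ∈ {2, 3, 4}; ∂phi/∂t = 6t = 0 at t ∈ {0}.
The Hessian is diagonal: diag(phi_ss, phi_tt). Second derivatives: phi_ss(2)=8, phi_ss(3)=-4, phi_ss(4)=8; phi_tt(0)=6.
Saddle points occur where the two diagonal entries have opposite signs: (3, 0). Count: 1.

1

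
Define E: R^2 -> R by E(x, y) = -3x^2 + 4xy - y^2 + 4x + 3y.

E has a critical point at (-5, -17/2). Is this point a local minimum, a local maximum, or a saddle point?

saddle point

The Hessian of E is constant: H = [[-6, 4], [4, -2]].
det(H) = (-6)·(-2) − 4² = -4.
Since det(H) < 0, H is indefinite and the critical point is a saddle point.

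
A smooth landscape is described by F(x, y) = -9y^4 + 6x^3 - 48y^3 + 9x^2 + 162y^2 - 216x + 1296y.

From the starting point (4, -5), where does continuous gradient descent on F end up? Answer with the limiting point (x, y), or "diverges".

diverges

F is separable, so gradient descent decouples: x follows -∂F/∂x, y follows -∂F/∂y.
∂F/∂x = 18(x - 3)(x + 4); at x=4 this is 144, so x decreases.
∂F/∂y = -36(y - 3)(y + 3)(y + 4); at y=-5 this is 576, so y decreases.
The y-coordinate has no critical point in that direction and runs off to infinity.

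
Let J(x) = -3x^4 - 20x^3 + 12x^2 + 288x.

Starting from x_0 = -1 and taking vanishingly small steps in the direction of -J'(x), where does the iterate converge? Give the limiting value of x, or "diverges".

J'(x) = -12(x - 2)(x + 3)(x + 4), so J'(-1) = 216.
Gradient descent moves in the -J' direction, i.e. x is decreasing.
The nearest critical point in that direction is x = -3, where J'' = 60 > 0 (a local minimum). The iterate converges there.

-3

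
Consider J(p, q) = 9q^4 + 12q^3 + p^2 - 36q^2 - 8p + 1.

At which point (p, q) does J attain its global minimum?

J(p,q) separates as A(p) + B(q) + 1, so its minimum is min A + min B + 1.
A'(p) = 2p - 8 vanishes at p ∈ {4}; B'(q) = 36q(q - 1)(q + 2) vanishes at q ∈ {-2, 0, 1}.
Local minima of A (where A''>0): A(4)=-16. Local minima of B: B(-2)=-96, B(1)=-15.
So the global minimum of J is A(4) + B(-2) + 1 = -16 − 96 + 1 = -111, attained at (4, -2).

(4, -2)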